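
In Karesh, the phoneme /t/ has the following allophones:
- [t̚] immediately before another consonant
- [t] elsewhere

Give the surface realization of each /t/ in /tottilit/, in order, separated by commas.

Occurrence 1 (position 1): no conditioning environment matches → elsewhere allophone [t].
Occurrence 2 (position 3): immediately before another consonant → [t̚].
Occurrence 3 (position 4): no conditioning environment matches → elsewhere allophone [t].
Occurrence 4 (position 8): no conditioning environment matches → elsewhere allophone [t].

[t], [t̚], [t], [t]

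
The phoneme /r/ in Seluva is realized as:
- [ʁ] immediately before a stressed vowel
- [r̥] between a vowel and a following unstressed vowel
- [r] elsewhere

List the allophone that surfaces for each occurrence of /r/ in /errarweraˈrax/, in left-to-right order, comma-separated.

Occurrence 1 (position 2): no conditioning environment matches → elsewhere allophone [r].
Occurrence 2 (position 3): no conditioning environment matches → elsewhere allophone [r].
Occurrence 3 (position 5): no conditioning environment matches → elsewhere allophone [r].
Occurrence 4 (position 8): between a vowel and a following unstressed vowel → [r̥].
Occurrence 5 (position 10): immediately before a stressed vowel → [ʁ].

[r], [r], [r], [r̥], [ʁ]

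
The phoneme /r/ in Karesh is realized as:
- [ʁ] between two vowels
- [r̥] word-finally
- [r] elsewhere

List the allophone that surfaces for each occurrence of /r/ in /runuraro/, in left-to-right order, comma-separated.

Occurrence 1 (position 1): no conditioning environment matches → elsewhere allophone [r].
Occurrence 2 (position 5): between two vowels → [ʁ].
Occurrence 3 (position 7): between two vowels → [ʁ].

[r], [ʁ], [ʁ]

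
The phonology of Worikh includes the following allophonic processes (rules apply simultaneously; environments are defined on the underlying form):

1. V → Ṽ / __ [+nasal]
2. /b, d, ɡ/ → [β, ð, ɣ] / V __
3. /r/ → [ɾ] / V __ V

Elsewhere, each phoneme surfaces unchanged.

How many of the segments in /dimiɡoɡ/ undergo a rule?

3

Segments that undergo a rule: /i/ → [ĩ] (rule 1); /ɡ/ → [ɣ] (rule 2); /ɡ/ → [ɣ] (rule 2).
All other segments surface unchanged.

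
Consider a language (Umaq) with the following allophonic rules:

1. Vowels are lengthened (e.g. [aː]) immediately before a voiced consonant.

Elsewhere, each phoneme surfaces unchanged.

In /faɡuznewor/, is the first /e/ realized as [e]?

Rule 1 applies to /e/ (between /n/ and /w/: before a voiced consonant) → [eː].
The actual realization is [eː], not [e].

No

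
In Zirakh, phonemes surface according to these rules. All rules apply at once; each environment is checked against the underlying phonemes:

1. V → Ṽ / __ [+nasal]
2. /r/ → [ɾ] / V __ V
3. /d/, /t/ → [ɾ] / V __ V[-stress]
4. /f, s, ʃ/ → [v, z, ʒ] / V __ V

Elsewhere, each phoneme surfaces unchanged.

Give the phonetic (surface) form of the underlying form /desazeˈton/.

[dezazeˈtõn]

/d/ (word-initial) fails the environment for rule 3, so it stays [d].
/e/ (between /d/ and /s/): rule 1 targets it, but not before a nasal consonant → unchanged [e].
Rule 4 applies to /s/ (between /e/ and /a/: between two vowels) → [z].
/a/ (between /s/ and /z/) fails the environment for rule 1, so it stays [a].
/e/ (between /z/ and /t/): rule 1 targets it, but not before a nasal consonant → unchanged [e].
/t/ (between /e/ and /o/): rule 3 targets it, but not between a vowel and a following unstressed vowel → unchanged [t].
Rule 1 applies to /o/ (between /t/ and /n/: before a nasal consonant) → [õ].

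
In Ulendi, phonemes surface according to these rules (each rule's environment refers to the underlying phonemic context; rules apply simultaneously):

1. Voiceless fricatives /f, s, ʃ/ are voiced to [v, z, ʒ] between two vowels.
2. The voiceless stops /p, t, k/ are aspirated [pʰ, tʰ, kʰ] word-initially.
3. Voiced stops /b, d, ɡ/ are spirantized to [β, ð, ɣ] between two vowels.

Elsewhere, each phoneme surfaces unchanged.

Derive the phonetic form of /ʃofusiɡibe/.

[ʃovuziɣiβe]

/ʃ/ — word-initial; rule 1 does not apply here → [ʃ].
/o/ — not in any rule's target class → [o].
/f/ — between /o/ and /u/, between two vowels — surfaces as [v] (rule 1).
/u/ (between /f/ and /s/): no rule targets it → [u].
/s/ (between /u/ and /i/): between two vowels, so rule 1 applies → [z].
/i/ (between /s/ and /ɡ/) is unaffected → [i].
/ɡ/ (between /i/ and /i/) occurs between two vowels → [ɣ] by rule 3.
/i/ (between /ɡ/ and /b/) is unaffected → [i].
/b/ meets the environment for rule 3 (between two vowels) → [β].
/e/ (word-final) is unaffected → [e].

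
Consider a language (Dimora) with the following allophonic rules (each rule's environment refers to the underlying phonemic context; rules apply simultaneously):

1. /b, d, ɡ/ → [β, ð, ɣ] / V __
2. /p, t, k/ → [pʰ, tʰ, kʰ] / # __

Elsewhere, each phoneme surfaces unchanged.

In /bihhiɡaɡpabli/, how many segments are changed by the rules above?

3

Segments that undergo a rule: /ɡ/ → [ɣ] (rule 1); /ɡ/ → [ɣ] (rule 1); /b/ → [β] (rule 1).
All other segments surface unchanged.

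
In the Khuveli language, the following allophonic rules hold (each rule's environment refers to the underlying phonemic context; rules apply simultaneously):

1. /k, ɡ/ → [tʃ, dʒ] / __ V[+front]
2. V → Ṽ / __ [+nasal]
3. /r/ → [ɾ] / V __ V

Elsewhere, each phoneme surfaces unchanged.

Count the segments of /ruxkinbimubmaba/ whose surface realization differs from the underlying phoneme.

3

Segments that undergo a rule: /k/ → [tʃ] (rule 1); /i/ → [ĩ] (rule 2); /i/ → [ĩ] (rule 2).
All other segments surface unchanged.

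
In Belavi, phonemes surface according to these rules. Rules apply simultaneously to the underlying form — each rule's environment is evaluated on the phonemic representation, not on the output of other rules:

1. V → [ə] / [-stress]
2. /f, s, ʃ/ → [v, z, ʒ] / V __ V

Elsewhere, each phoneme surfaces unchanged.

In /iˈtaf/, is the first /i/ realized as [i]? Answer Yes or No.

No

Rule 1 applies to /i/ (word-initial: in an unstressed syllable) → [ə].
The actual realization is [ə], not [i].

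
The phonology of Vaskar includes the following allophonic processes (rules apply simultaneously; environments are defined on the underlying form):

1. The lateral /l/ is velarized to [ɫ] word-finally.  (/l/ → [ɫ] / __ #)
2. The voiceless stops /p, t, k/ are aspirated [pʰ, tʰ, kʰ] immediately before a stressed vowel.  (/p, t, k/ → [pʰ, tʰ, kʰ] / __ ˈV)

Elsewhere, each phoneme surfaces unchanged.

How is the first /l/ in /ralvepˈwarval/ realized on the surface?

[l]

/l/ (between /a/ and /v/) fails the environment for rule 1, so it stays [l].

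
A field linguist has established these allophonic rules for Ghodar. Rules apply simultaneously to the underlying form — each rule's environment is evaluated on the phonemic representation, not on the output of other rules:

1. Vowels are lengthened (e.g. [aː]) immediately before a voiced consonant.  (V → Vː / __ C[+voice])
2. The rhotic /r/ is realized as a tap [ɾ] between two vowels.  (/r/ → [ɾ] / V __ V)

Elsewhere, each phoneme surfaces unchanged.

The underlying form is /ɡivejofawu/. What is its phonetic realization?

[ɡiːveːjofaːwu]

/ɡ/ (word-initial) is unaffected → [ɡ].
/i/ — between /ɡ/ and /v/, before a voiced consonant — surfaces as [iː] (rule 1).
/v/ stays [v].
Rule 1 applies to /e/ (between /v/ and /j/: before a voiced consonant) → [eː].
/j/ — not in any rule's target class → [j].
/o/ (between /j/ and /f/) fails the environment for rule 1, so it stays [o].
/f/ (between /o/ and /a/): no rule targets it → [f].
/a/ — between /f/ and /w/, before a voiced consonant — surfaces as [aː] (rule 1).
/w/ — not in any rule's target class → [w].
/u/ — word-final; rule 1 does not apply here → [u].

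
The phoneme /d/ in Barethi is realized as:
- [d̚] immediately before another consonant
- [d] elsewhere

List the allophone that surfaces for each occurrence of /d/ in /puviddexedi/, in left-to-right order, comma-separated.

Occurrence 1 (position 5): immediately before another consonant → [d̚].
Occurrence 2 (position 6): no conditioning environment matches → elsewhere allophone [d].
Occurrence 3 (position 10): no conditioning environment matches → elsewhere allophone [d].

[d̚], [d], [d]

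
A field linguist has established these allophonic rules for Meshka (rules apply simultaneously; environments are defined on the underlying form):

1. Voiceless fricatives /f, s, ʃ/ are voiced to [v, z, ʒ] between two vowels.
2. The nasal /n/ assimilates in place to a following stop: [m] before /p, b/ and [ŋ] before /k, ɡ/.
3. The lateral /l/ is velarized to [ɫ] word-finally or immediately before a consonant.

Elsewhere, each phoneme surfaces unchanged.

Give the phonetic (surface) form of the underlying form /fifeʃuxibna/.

[fiveʒuxibna]

/f/ (word-initial) fails the environment for rule 1, so it stays [f].
/f/ meets the environment for rule 1 (between two vowels) → [v].
/ʃ/ (between /e/ and /u/) occurs between two vowels → [ʒ] by rule 1.
/n/ (between /b/ and /a/) is in the target of rule 2 but the environment (before a labial or velar stop) is not met → [n].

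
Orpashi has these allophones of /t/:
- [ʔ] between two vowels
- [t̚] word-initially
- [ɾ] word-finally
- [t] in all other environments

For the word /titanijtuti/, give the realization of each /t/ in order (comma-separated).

Occurrence 1 (position 1): word-initially → [t̚].
Occurrence 2 (position 3): between two vowels → [ʔ].
Occurrence 3 (position 8): no conditioning environment matches → elsewhere allophone [t].
Occurrence 4 (position 10): between two vowels → [ʔ].

[t̚], [ʔ], [t], [ʔ]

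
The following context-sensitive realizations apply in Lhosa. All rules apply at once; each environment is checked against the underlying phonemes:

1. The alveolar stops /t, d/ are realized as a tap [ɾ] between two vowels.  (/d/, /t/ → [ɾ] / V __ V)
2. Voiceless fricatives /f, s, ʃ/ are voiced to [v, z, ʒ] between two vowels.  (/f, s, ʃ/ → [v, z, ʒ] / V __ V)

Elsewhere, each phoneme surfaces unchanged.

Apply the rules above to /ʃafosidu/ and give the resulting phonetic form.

[ʃavoziɾu]

/ʃ/ — word-initial; rule 2 does not apply here → [ʃ].
/a/ stays [a].
/f/ (between /a/ and /o/) occurs between two vowels → [v] by rule 2.
/o/ stays [o].
/s/ (between /o/ and /i/): between two vowels, so rule 2 applies → [z].
/i/ stays [i].
/d/ (between /i/ and /u/): between two vowels, so rule 1 applies → [ɾ].
/u/ — not in any rule's target class → [u].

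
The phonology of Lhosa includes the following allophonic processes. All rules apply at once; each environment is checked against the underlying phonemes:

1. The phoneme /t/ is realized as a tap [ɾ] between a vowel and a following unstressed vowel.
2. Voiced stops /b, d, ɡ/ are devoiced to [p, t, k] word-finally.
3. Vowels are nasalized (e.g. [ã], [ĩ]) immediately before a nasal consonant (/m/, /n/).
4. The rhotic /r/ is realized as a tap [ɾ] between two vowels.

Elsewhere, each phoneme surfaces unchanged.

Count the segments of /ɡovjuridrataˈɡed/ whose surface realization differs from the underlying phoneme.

3

Segments that undergo a rule: /r/ → [ɾ] (rule 4); /t/ → [ɾ] (rule 1); /d/ → [t] (rule 2).
All other segments surface unchanged.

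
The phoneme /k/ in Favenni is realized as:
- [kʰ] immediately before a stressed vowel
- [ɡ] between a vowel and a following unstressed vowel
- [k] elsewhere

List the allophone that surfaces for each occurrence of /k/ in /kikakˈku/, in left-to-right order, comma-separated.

[k], [ɡ], [k], [kʰ]

Occurrence 1 (position 1): no conditioning environment matches → elsewhere allophone [k].
Occurrence 2 (position 3): between a vowel and a following unstressed vowel → [ɡ].
Occurrence 3 (position 5): no conditioning environment matches → elsewhere allophone [k].
Occurrence 4 (position 6): immediately before a stressed vowel → [kʰ].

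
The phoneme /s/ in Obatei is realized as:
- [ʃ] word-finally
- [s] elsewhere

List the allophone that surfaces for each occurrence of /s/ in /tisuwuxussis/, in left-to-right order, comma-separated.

[s], [s], [s], [ʃ]

Occurrence 1 (position 3): no conditioning environment matches → elsewhere allophone [s].
Occurrence 2 (position 9): no conditioning environment matches → elsewhere allophone [s].
Occurrence 3 (position 10): no conditioning environment matches → elsewhere allophone [s].
Occurrence 4 (position 12): word-finally → [ʃ].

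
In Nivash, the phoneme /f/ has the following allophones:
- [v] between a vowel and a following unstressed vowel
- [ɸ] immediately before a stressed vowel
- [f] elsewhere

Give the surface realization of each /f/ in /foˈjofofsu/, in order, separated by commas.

[f], [v], [f]

Occurrence 1 (position 1): no conditioning environment matches → elsewhere allophone [f].
Occurrence 2 (position 5): between a vowel and a following unstressed vowel → [v].
Occurrence 3 (position 7): no conditioning environment matches → elsewhere allophone [f].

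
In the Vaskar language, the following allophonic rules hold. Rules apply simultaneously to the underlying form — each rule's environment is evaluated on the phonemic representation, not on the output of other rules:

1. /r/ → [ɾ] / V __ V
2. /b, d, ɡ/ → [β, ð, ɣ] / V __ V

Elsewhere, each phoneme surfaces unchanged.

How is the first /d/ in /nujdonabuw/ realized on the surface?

/d/ (between /j/ and /o/) fails the environment for rule 2, so it stays [d].

[d]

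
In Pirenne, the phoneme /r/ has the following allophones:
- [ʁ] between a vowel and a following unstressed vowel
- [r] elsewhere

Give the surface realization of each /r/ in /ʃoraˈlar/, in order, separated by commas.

Occurrence 1 (position 3): between a vowel and a following unstressed vowel → [ʁ].
Occurrence 2 (position 7): no conditioning environment matches → elsewhere allophone [r].

[ʁ], [r]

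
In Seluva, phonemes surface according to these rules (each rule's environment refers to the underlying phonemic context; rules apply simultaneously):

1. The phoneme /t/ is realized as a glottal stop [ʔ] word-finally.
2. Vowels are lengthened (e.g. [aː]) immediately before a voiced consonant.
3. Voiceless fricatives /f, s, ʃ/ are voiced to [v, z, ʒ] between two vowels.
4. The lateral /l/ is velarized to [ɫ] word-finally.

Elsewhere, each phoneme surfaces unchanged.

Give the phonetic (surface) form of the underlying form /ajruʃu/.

/a/ meets the environment for rule 2 (before a voiced consonant) → [aː].
/j/ — not in any rule's target class → [j].
/r/ stays [r].
/u/ (between /r/ and /ʃ/) fails the environment for rule 2, so it stays [u].
/ʃ/ (between /u/ and /u/): between two vowels, so rule 3 applies → [ʒ].
/u/ — word-final; rule 2 does not apply here → [u].

[aːjruʒu]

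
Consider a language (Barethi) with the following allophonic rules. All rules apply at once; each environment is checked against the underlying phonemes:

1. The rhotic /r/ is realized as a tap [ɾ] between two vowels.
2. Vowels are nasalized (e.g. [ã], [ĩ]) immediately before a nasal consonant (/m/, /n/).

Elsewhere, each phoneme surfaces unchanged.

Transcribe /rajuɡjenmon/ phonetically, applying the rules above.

/r/ — word-initial; rule 1 does not apply here → [r].
/a/ (between /r/ and /j/) is in the target of rule 2 but the environment (before a nasal consonant) is not met → [a].
/j/ (between /a/ and /u/) is unaffected → [j].
/u/ (between /j/ and /ɡ/) is in the target of rule 2 but the environment (before a nasal consonant) is not met → [u].
/ɡ/ stays [ɡ].
/j/ stays [j].
/e/ (between /j/ and /n/) occurs before a nasal consonant → [ẽ] by rule 2.
/n/ — not in any rule's target class → [n].
/m/ (between /n/ and /o/): no rule targets it → [m].
/o/ meets the environment for rule 2 (before a nasal consonant) → [õ].
/n/ (word-final): no rule targets it → [n].

[rajuɡjẽnmõn]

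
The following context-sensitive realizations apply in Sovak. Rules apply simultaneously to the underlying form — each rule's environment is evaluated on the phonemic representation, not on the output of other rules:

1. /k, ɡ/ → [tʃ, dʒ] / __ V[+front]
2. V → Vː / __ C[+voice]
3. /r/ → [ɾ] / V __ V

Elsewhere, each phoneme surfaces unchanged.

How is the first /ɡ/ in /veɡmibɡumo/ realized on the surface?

/ɡ/ (between /e/ and /m/): rule 1 targets it, but not before a front vowel → unchanged [ɡ].

[ɡ]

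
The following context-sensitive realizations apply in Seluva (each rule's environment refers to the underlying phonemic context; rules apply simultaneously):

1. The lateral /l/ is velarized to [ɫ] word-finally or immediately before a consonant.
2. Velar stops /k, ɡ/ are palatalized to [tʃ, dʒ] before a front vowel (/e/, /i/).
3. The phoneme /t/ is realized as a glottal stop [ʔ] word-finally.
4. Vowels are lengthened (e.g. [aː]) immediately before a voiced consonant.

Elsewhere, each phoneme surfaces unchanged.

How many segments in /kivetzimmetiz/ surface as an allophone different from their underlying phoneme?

4

Segments that undergo a rule: /k/ → [tʃ] (rule 2); /i/ → [iː] (rule 4); /i/ → [iː] (rule 4); /i/ → [iː] (rule 4).
All other segments surface unchanged.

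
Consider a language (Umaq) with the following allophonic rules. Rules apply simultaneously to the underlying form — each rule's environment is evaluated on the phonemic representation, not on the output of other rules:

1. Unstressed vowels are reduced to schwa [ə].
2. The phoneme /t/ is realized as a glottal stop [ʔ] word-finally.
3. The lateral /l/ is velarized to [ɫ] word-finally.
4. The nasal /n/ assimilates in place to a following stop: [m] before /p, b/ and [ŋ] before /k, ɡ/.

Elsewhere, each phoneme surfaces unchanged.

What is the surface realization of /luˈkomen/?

/l/ — word-initial; rule 3 does not apply here → [l].
/u/ (between /l/ and /k/): in an unstressed syllable, so rule 1 applies → [ə].
/o/ (between /k/ and /m/): rule 1 targets it, but not in an unstressed syllable → unchanged [o].
Rule 1 applies to /e/ (between /m/ and /n/: in an unstressed syllable) → [ə].
/n/ (word-final): rule 4 targets it, but not before a labial or velar stop → unchanged [n].

[ləˈkomən]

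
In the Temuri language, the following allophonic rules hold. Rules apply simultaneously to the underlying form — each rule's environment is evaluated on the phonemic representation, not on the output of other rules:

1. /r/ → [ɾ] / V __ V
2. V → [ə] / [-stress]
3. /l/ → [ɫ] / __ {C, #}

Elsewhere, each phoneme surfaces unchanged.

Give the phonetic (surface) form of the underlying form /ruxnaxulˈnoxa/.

[rəxnəxəɫˈnoxə]

/r/ (word-initial) fails the environment for rule 1, so it stays [r].
/u/ (between /r/ and /x/): in an unstressed syllable, so rule 2 applies → [ə].
/x/ (between /u/ and /n/) is unaffected → [x].
/n/ (between /x/ and /a/): no rule targets it → [n].
Rule 2 applies to /a/ (between /n/ and /x/: in an unstressed syllable) → [ə].
/x/ stays [x].
Rule 2 applies to /u/ (between /x/ and /l/: in an unstressed syllable) → [ə].
/l/ (between /u/ and /n/): word-finally or immediately before a consonant, so rule 3 applies → [ɫ].
/n/ (between /l/ and /o/) is unaffected → [n].
/o/ — between /n/ and /x/; rule 2 does not apply here → [o].
/x/ stays [x].
/a/ (word-final) occurs in an unstressed syllable → [ə] by rule 2.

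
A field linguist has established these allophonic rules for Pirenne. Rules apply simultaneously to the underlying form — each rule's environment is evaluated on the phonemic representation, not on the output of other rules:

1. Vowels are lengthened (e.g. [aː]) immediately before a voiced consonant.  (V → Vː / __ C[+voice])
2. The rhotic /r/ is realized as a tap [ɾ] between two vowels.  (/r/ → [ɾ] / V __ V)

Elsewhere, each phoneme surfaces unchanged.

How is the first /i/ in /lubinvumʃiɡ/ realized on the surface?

[iː]

/i/ — between /b/ and /n/, before a voiced consonant — surfaces as [iː] (rule 1).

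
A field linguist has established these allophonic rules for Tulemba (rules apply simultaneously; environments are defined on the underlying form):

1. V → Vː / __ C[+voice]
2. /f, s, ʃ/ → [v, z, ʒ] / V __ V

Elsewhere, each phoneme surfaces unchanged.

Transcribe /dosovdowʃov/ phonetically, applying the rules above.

/d/ (word-initial) is unaffected → [d].
/o/ (between /d/ and /s/) fails the environment for rule 1, so it stays [o].
/s/ — between /o/ and /o/, between two vowels — surfaces as [z] (rule 2).
/o/ — between /s/ and /v/, before a voiced consonant — surfaces as [oː] (rule 1).
/v/ stays [v].
/d/ stays [d].
Rule 1 applies to /o/ (between /d/ and /w/: before a voiced consonant) → [oː].
/w/ stays [w].
/ʃ/ (between /w/ and /o/) fails the environment for rule 2, so it stays [ʃ].
/o/ (between /ʃ/ and /v/): before a voiced consonant, so rule 1 applies → [oː].
/v/ — not in any rule's target class → [v].

[dozoːvdoːwʃoːv]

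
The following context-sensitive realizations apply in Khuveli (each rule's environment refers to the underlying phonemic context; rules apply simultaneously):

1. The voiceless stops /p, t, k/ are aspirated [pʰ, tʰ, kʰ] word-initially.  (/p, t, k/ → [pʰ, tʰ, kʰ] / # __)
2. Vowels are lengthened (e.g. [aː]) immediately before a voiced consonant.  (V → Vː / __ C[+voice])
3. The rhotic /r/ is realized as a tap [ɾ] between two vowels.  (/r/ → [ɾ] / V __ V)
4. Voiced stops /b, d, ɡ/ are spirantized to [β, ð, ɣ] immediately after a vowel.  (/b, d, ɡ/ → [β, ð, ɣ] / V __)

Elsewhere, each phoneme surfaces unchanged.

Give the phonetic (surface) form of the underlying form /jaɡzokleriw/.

/j/ (word-initial) is unaffected → [j].
/a/ — between /j/ and /ɡ/, before a voiced consonant — surfaces as [aː] (rule 2).
/ɡ/ (between /a/ and /z/): immediately after a vowel, so rule 4 applies → [ɣ].
/z/ stays [z].
/o/ (between /z/ and /k/) is in the target of rule 2 but the environment (before a voiced consonant) is not met → [o].
/k/ — between /o/ and /l/; rule 1 does not apply here → [k].
/l/ — not in any rule's target class → [l].
Rule 2 applies to /e/ (between /l/ and /r/: before a voiced consonant) → [eː].
/r/ — between /e/ and /i/, between two vowels — surfaces as [ɾ] (rule 3).
/i/ (between /r/ and /w/) occurs before a voiced consonant → [iː] by rule 2.
/w/ stays [w].

[jaːɣzokleːɾiːw]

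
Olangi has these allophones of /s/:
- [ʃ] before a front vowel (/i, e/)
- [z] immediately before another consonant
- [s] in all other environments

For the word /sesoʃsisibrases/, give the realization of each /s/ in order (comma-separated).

[ʃ], [s], [ʃ], [ʃ], [ʃ], [s]

Occurrence 1 (position 1): before a front vowel (/i, e/) → [ʃ].
Occurrence 2 (position 3): no conditioning environment matches → elsewhere allophone [s].
Occurrence 3 (position 6): before a front vowel (/i, e/) → [ʃ].
Occurrence 4 (position 8): before a front vowel (/i, e/) → [ʃ].
Occurrence 5 (position 13): before a front vowel (/i, e/) → [ʃ].
Occurrence 6 (position 15): no conditioning environment matches → elsewhere allophone [s].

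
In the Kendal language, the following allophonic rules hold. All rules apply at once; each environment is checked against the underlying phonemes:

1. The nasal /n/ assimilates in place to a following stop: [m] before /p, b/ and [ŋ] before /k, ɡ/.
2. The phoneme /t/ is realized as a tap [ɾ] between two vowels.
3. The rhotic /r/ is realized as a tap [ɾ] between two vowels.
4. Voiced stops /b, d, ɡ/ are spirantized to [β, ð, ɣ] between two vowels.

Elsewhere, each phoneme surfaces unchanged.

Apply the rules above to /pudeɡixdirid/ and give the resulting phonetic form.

/p/ (word-initial): no rule targets it → [p].
/u/ (between /p/ and /d/) is unaffected → [u].
/d/ meets the environment for rule 4 (between two vowels) → [ð].
/e/ (between /d/ and /ɡ/) is unaffected → [e].
/ɡ/ (between /e/ and /i/): between two vowels, so rule 4 applies → [ɣ].
/i/ (between /ɡ/ and /x/): no rule targets it → [i].
/x/ stays [x].
/d/ (between /x/ and /i/) is in the target of rule 4 but the environment (between two vowels) is not met → [d].
/i/ — not in any rule's target class → [i].
/r/ meets the environment for rule 3 (between two vowels) → [ɾ].
/i/ (between /r/ and /d/) is unaffected → [i].
/d/ (word-final): rule 4 targets it, but not between two vowels → unchanged [d].

[puðeɣixdiɾid]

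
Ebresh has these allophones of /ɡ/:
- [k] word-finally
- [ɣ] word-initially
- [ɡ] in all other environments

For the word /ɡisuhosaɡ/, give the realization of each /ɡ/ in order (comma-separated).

Occurrence 1 (position 1): word-initially → [ɣ].
Occurrence 2 (position 9): word-finally → [k].

[ɣ], [k]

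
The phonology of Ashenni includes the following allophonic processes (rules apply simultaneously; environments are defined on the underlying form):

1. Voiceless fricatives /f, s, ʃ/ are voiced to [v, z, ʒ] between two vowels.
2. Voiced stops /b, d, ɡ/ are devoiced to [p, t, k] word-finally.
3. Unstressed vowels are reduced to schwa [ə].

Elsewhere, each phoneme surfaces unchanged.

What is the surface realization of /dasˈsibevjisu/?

/d/ (word-initial) is in the target of rule 2 but the environment (word-finally) is not met → [d].
Rule 3 applies to /a/ (between /d/ and /s/: in an unstressed syllable) → [ə].
/s/ — between /a/ and /s/; rule 1 does not apply here → [s].
/s/ (between /s/ and /i/): rule 1 targets it, but not between two vowels → unchanged [s].
/i/ (between /s/ and /b/) fails the environment for rule 3, so it stays [i].
/b/ (between /i/ and /e/): rule 2 targets it, but not word-finally → unchanged [b].
Rule 3 applies to /e/ (between /b/ and /v/: in an unstressed syllable) → [ə].
/v/ (between /e/ and /j/): no rule targets it → [v].
/j/ stays [j].
/i/ meets the environment for rule 3 (in an unstressed syllable) → [ə].
/s/ (between /i/ and /u/): between two vowels, so rule 1 applies → [z].
/u/ meets the environment for rule 3 (in an unstressed syllable) → [ə].

[dəsˈsibəvjəzə]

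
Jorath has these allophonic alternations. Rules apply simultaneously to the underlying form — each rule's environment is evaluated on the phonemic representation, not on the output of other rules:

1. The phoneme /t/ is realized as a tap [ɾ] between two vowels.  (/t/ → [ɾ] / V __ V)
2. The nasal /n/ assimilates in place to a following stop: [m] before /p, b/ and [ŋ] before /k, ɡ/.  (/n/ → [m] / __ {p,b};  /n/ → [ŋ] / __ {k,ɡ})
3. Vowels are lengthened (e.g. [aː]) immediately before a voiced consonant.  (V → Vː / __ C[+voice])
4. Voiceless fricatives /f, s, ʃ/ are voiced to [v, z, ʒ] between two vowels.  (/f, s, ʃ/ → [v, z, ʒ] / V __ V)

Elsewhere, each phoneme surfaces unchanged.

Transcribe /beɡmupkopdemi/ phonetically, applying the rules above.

[beːɡmupkopdeːmi]

/b/ stays [b].
/e/ — between /b/ and /ɡ/, before a voiced consonant — surfaces as [eː] (rule 3).
/ɡ/ (between /e/ and /m/) is unaffected → [ɡ].
/m/ (between /ɡ/ and /u/): no rule targets it → [m].
/u/ (between /m/ and /p/): rule 3 targets it, but not before a voiced consonant → unchanged [u].
/p/ (between /u/ and /k/) is unaffected → [p].
/k/ — not in any rule's target class → [k].
/o/ (between /k/ and /p/) fails the environment for rule 3, so it stays [o].
/p/ (between /o/ and /d/) is unaffected → [p].
/d/ stays [d].
/e/ (between /d/ and /m/) occurs before a voiced consonant → [eː] by rule 3.
/m/ (between /e/ and /i/): no rule targets it → [m].
/i/ (word-final) fails the environment for rule 3, so it stays [i].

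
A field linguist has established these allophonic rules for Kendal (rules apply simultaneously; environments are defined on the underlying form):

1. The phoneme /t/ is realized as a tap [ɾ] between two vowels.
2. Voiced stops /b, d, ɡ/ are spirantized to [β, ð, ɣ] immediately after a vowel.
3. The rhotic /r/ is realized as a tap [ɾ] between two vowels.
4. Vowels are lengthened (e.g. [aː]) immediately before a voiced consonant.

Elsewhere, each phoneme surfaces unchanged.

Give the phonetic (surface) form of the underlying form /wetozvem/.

[weɾoːzveːm]

/e/ (between /w/ and /t/) fails the environment for rule 4, so it stays [e].
/t/ (between /e/ and /o/): between two vowels, so rule 1 applies → [ɾ].
/o/ (between /t/ and /z/) occurs before a voiced consonant → [oː] by rule 4.
Rule 4 applies to /e/ (between /v/ and /m/: before a voiced consonant) → [eː].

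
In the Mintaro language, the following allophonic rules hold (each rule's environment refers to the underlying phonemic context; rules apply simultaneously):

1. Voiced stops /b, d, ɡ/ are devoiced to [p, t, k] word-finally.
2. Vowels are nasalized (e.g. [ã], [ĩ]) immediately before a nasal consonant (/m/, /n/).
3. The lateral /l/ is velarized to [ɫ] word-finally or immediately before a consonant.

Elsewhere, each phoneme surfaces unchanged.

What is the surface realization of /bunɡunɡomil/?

[bũnɡũnɡõmiɫ]

/b/ — word-initial; rule 1 does not apply here → [b].
Rule 2 applies to /u/ (between /b/ and /n/: before a nasal consonant) → [ũ].
/ɡ/ (between /n/ and /u/): rule 1 targets it, but not word-finally → unchanged [ɡ].
/u/ (between /ɡ/ and /n/) occurs before a nasal consonant → [ũ] by rule 2.
/ɡ/ (between /n/ and /o/) fails the environment for rule 1, so it stays [ɡ].
/o/ (between /ɡ/ and /m/): before a nasal consonant, so rule 2 applies → [õ].
/i/ (between /m/ and /l/) fails the environment for rule 2, so it stays [i].
/l/ — word-final, word-finally or immediately before a consonant — surfaces as [ɫ] (rule 3).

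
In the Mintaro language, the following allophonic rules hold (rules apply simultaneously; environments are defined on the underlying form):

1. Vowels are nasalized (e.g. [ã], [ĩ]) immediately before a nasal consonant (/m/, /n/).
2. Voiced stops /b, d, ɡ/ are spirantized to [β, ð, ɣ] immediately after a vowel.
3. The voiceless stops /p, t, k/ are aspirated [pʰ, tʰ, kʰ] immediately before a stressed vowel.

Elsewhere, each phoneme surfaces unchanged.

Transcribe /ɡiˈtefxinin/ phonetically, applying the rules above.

/ɡ/ (word-initial) is in the target of rule 2 but the environment (immediately after a vowel) is not met → [ɡ].
/i/ — between /ɡ/ and /t/; rule 1 does not apply here → [i].
Rule 3 applies to /t/ (between /i/ and /e/: immediately before a stressed vowel) → [tʰ].
/e/ (between /t/ and /f/) fails the environment for rule 1, so it stays [e].
/f/ (between /e/ and /x/): no rule targets it → [f].
/x/ — not in any rule's target class → [x].
Rule 1 applies to /i/ (between /x/ and /n/: before a nasal consonant) → [ĩ].
/n/ (between /i/ and /i/): no rule targets it → [n].
/i/ meets the environment for rule 1 (before a nasal consonant) → [ĩ].
/n/ (word-final) is unaffected → [n].

[ɡiˈtʰefxĩnĩn]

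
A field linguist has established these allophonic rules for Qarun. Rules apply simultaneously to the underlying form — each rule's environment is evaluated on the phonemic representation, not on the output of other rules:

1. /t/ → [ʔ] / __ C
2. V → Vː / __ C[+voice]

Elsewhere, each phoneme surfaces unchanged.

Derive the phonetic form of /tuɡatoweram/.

/t/ — word-initial; rule 1 does not apply here → [t].
Rule 2 applies to /u/ (between /t/ and /ɡ/: before a voiced consonant) → [uː].
/ɡ/ (between /u/ and /a/): no rule targets it → [ɡ].
/a/ (between /ɡ/ and /t/): rule 2 targets it, but not before a voiced consonant → unchanged [a].
/t/ — between /a/ and /o/; rule 1 does not apply here → [t].
/o/ (between /t/ and /w/) occurs before a voiced consonant → [oː] by rule 2.
/w/ — not in any rule's target class → [w].
Rule 2 applies to /e/ (between /w/ and /r/: before a voiced consonant) → [eː].
/r/ stays [r].
/a/ meets the environment for rule 2 (before a voiced consonant) → [aː].
/m/ (word-final) is unaffected → [m].

[tuːɡatoːweːraːm]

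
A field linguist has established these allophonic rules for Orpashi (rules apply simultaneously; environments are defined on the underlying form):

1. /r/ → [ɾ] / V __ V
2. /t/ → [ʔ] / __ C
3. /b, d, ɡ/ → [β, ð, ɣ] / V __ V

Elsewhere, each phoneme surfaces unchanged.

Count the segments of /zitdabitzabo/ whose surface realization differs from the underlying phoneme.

4

Segments that undergo a rule: /t/ → [ʔ] (rule 2); /b/ → [β] (rule 3); /t/ → [ʔ] (rule 2); /b/ → [β] (rule 3).
All other segments surface unchanged.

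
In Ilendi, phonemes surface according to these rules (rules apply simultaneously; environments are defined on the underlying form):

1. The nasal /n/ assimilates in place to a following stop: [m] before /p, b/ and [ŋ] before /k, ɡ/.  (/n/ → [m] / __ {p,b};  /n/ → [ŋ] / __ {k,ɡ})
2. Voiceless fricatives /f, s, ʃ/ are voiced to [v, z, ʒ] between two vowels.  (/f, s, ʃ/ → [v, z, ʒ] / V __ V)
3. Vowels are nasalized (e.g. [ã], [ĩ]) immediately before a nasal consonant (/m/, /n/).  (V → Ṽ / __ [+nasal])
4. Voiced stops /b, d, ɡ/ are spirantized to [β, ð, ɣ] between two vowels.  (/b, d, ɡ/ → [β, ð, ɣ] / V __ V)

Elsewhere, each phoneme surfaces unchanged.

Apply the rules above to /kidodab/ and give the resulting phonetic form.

/k/ (word-initial): no rule targets it → [k].
/i/ (between /k/ and /d/) is in the target of rule 3 but the environment (before a nasal consonant) is not met → [i].
/d/ — between /i/ and /o/, between two vowels — surfaces as [ð] (rule 4).
/o/ (between /d/ and /d/): rule 3 targets it, but not before a nasal consonant → unchanged [o].
Rule 4 applies to /d/ (between /o/ and /a/: between two vowels) → [ð].
/a/ (between /d/ and /b/): rule 3 targets it, but not before a nasal consonant → unchanged [a].
/b/ (word-final) is in the target of rule 4 but the environment (between two vowels) is not met → [b].

[kiðoðab]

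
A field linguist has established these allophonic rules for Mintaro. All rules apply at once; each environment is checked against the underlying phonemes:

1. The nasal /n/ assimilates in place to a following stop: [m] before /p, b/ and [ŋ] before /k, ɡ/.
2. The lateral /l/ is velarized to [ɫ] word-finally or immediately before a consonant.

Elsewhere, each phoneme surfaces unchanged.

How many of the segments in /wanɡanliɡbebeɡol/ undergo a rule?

Segments that undergo a rule: /n/ → [ŋ] (rule 1); /l/ → [ɫ] (rule 2).
All other segments surface unchanged.

2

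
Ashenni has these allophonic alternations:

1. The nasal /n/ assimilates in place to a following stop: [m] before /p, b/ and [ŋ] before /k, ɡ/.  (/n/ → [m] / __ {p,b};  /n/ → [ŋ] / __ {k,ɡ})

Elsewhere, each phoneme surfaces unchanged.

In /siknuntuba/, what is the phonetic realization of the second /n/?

[n]

/n/ — between /u/ and /t/; rule 1 does not apply here → [n].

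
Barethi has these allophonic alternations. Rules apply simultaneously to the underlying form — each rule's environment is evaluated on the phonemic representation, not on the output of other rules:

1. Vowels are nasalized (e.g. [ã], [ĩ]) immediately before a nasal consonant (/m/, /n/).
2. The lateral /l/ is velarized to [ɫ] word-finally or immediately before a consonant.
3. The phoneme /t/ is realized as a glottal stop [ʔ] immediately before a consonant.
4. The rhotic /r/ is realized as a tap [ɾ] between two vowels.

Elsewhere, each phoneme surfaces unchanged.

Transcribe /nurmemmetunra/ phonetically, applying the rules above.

/n/ (word-initial) is unaffected → [n].
/u/ (between /n/ and /r/) is in the target of rule 1 but the environment (before a nasal consonant) is not met → [u].
/r/ — between /u/ and /m/; rule 4 does not apply here → [r].
/m/ (between /r/ and /e/) is unaffected → [m].
/e/ meets the environment for rule 1 (before a nasal consonant) → [ẽ].
/m/ — not in any rule's target class → [m].
/m/ — not in any rule's target class → [m].
/e/ (between /m/ and /t/): rule 1 targets it, but not before a nasal consonant → unchanged [e].
/t/ (between /e/ and /u/) is in the target of rule 3 but the environment (immediately before a consonant) is not met → [t].
Rule 1 applies to /u/ (between /t/ and /n/: before a nasal consonant) → [ũ].
/n/ — not in any rule's target class → [n].
/r/ — between /n/ and /a/; rule 4 does not apply here → [r].
/a/ (word-final) fails the environment for rule 1, so it stays [a].

[nurmẽmmetũnra]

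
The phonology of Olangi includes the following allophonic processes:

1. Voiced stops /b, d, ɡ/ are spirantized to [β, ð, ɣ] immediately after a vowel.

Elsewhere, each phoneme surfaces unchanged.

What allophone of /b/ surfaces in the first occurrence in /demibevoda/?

[β]

/b/ meets the environment for rule 1 (immediately after a vowel) → [β].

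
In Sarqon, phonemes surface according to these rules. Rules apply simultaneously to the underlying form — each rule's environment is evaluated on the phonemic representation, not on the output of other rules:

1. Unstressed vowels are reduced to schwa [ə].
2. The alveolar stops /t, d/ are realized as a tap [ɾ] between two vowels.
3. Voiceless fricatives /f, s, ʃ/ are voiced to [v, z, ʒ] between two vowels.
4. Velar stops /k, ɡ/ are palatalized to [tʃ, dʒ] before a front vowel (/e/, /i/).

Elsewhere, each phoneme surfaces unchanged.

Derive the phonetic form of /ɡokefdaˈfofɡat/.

[ɡətʃəfdəˈvofɡət]

/ɡ/ (word-initial) is in the target of rule 4 but the environment (before a front vowel) is not met → [ɡ].
/o/ (between /ɡ/ and /k/) occurs in an unstressed syllable → [ə] by rule 1.
/k/ — between /o/ and /e/, before a front vowel — surfaces as [tʃ] (rule 4).
/e/ meets the environment for rule 1 (in an unstressed syllable) → [ə].
/f/ (between /e/ and /d/): rule 3 targets it, but not between two vowels → unchanged [f].
/d/ — between /f/ and /a/; rule 2 does not apply here → [d].
/a/ (between /d/ and /f/): in an unstressed syllable, so rule 1 applies → [ə].
/f/ (between /a/ and /o/) occurs between two vowels → [v] by rule 3.
/o/ (between /f/ and /f/) fails the environment for rule 1, so it stays [o].
/f/ (between /o/ and /ɡ/) fails the environment for rule 3, so it stays [f].
/ɡ/ (between /f/ and /a/) is in the target of rule 4 but the environment (before a front vowel) is not met → [ɡ].
/a/ (between /ɡ/ and /t/) occurs in an unstressed syllable → [ə] by rule 1.
/t/ (word-final) is in the target of rule 2 but the environment (between two vowels) is not met → [t].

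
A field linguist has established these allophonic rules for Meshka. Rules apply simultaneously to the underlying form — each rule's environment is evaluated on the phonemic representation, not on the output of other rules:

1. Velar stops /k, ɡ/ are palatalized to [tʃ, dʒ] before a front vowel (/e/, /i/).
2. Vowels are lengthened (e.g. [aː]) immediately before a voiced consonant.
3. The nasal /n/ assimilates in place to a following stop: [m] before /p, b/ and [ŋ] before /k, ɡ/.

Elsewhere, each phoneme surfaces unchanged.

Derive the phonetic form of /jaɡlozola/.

[jaːɡloːzoːla]

/j/ stays [j].
Rule 2 applies to /a/ (between /j/ and /ɡ/: before a voiced consonant) → [aː].
/ɡ/ (between /a/ and /l/) fails the environment for rule 1, so it stays [ɡ].
/l/ (between /ɡ/ and /o/) is unaffected → [l].
/o/ — between /l/ and /z/, before a voiced consonant — surfaces as [oː] (rule 2).
/z/ — not in any rule's target class → [z].
/o/ — between /z/ and /l/, before a voiced consonant — surfaces as [oː] (rule 2).
/l/ stays [l].
/a/ (word-final) is in the target of rule 2 but the environment (before a voiced consonant) is not met → [a].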